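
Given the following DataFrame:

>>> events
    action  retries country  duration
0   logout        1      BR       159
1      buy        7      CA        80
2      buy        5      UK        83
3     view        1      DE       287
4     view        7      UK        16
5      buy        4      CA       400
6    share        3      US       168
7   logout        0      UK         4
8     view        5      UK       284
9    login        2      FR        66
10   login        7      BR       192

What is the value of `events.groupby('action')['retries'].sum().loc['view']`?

13

group by action, sum of retries:
action
buy       16
login      9
logout     1
share      3
view      13
Name: retries, dtype: int64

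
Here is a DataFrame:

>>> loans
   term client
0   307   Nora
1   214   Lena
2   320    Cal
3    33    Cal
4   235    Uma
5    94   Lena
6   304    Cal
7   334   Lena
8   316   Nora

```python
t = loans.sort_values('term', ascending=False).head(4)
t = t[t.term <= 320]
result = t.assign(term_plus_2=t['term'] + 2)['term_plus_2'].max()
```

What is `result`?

322

sort by term descending:
   term client
7   334   Lena
2   320    Cal
8   316   Nora
0   307   Nora
6   304    Cal
4   235    Uma
1   214   Lena
5    94   Lena
3    33    Cal
take first 4 rows:
   term client
7   334   Lena
2   320    Cal
8   316   Nora
0   307   Nora
filter rows where term <= 320:
   term client
2   320    Cal
8   316   Nora
0   307   Nora
add column term_plus_2 = t['term'] + 2:
   term client  term_plus_2
2   320    Cal          322
8   316   Nora          318
0   307   Nora          309
Reading off the max of column 'term_plus_2', we get 322.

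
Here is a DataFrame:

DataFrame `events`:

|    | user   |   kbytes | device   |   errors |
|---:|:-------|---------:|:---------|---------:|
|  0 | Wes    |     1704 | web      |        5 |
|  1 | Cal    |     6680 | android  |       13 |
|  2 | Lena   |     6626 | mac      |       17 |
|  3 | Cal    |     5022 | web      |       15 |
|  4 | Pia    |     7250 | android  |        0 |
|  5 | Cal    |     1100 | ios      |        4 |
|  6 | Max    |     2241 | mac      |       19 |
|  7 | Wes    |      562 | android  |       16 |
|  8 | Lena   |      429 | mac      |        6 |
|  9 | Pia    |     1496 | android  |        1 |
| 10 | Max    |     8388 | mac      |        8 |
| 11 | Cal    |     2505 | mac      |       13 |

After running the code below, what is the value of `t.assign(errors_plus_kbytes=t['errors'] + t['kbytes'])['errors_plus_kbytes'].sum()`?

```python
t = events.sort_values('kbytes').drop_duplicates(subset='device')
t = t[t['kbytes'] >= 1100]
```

sort by kbytes:
    user  kbytes   device  errors
8   Lena     429      mac       6
7    Wes     562  android      16
5    Cal    1100      ios       4
9    Pia    1496  android       1
0    Wes    1704      web       5
6    Max    2241      mac      19
11   Cal    2505      mac      13
3    Cal    5022      web      15
2   Lena    6626      mac      17
1    Cal    6680  android      13
4    Pia    7250  android       0
10   Max    8388      mac       8
drop duplicate device (keep=first):
   user  kbytes   device  errors
8  Lena     429      mac       6
7   Wes     562  android      16
5   Cal    1100      ios       4
0   Wes    1704      web       5
filter rows where kbytes >= 1100:
  user  kbytes device  errors
5  Cal    1100    ios       4
0  Wes    1704    web       5
add column errors_plus_kbytes = t['errors'] + t['kbytes']:
  user  kbytes device  errors  errors_plus_kbytes
5  Cal    1100    ios       4                1104
0  Wes    1704    web       5                1709
So sum() = 2813.

2813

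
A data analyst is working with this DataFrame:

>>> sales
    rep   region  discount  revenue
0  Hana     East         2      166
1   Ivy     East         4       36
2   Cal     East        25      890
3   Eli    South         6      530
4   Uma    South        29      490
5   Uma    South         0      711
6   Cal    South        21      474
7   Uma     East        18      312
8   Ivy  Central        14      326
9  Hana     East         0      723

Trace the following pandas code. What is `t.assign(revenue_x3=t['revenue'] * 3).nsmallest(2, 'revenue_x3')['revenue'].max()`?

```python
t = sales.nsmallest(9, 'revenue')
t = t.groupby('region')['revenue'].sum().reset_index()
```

1237

take 9 rows with smallest revenue:
    rep   region  discount  revenue
1   Ivy     East         4       36
0  Hana     East         2      166
7   Uma     East        18      312
8   Ivy  Central        14      326
6   Cal    South        21      474
4   Uma    South        29      490
3   Eli    South         6      530
5   Uma    South         0      711
9  Hana     East         0      723
group by region, sum of revenue:
region
Central     326
East       1237
South      2205
Name: revenue, dtype: int64
reset_index():
    region  revenue
0  Central      326
1     East     1237
2    South     2205
add column revenue_x3 = t['revenue'] * 3:
    region  revenue  revenue_x3
0  Central      326         978
1     East     1237        3711
2    South     2205        6615
take 2 rows with smallest revenue_x3:
    region  revenue  revenue_x3
0  Central      326         978
1     East     1237        3711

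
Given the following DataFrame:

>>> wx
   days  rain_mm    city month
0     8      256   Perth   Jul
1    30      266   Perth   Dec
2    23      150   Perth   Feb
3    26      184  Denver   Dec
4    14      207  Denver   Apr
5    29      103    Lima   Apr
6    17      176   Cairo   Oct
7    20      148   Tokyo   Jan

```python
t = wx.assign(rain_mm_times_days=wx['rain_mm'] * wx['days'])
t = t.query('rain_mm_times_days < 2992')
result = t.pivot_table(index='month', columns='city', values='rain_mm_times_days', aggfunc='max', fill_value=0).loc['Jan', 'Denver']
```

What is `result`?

0

add column rain_mm_times_days = wx['rain_mm'] * wx['days']:
   days  rain_mm    city month  rain_mm_times_days
0     8      256   Perth   Jul                2048
1    30      266   Perth   Dec                7980
2    23      150   Perth   Feb                3450
3    26      184  Denver   Dec                4784
4    14      207  Denver   Apr                2898
5    29      103    Lima   Apr                2987
6    17      176   Cairo   Oct                2992
7    20      148   Tokyo   Jan                2960
filter rows where rain_mm_times_days < 2992:
   days  rain_mm    city month  rain_mm_times_days
0     8      256   Perth   Jul                2048
4    14      207  Denver   Apr                2898
5    29      103    Lima   Apr                2987
7    20      148   Tokyo   Jan                2960
pivot: rows=month, cols=city, max(rain_mm_times_days):
city   Denver  Lima  Perth  Tokyo
month                            
Apr      2898  2987      0      0
Jan         0     0      0   2960
Jul         0     0   2048      0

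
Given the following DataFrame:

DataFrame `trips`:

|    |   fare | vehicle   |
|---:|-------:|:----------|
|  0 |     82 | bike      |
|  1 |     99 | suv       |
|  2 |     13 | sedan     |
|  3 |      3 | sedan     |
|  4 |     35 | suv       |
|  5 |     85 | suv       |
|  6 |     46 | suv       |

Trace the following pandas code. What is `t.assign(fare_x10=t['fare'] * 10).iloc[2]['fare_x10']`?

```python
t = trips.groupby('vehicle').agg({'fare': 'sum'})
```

2650

group by vehicle, sum of fare:
         fare
vehicle      
bike       82
sedan      16
suv       265
add column fare_x10 = t['fare'] * 10:
         fare  fare_x10
vehicle                
bike       82       820
sedan      16       160
suv       265      2650
The value at position 2, column 'fare_x10' is 2650.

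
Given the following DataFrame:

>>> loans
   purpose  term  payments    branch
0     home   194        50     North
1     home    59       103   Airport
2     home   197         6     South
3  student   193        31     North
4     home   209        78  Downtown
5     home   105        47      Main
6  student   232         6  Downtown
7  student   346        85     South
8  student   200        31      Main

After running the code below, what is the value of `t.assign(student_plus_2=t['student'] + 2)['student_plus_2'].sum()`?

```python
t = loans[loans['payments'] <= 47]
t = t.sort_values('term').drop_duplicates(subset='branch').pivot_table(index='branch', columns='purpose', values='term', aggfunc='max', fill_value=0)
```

filter rows where payments <= 47:
   purpose  term  payments    branch
2     home   197         6     South
3  student   193        31     North
5     home   105        47      Main
6  student   232         6  Downtown
8  student   200        31      Main
sort by term:
   purpose  term  payments    branch
5     home   105        47      Main
3  student   193        31     North
2     home   197         6     South
8  student   200        31      Main
6  student   232         6  Downtown
drop duplicate branch (keep=first):
   purpose  term  payments    branch
5     home   105        47      Main
3  student   193        31     North
2     home   197         6     South
6  student   232         6  Downtown
pivot: rows=branch, cols=purpose, max(term):
purpose   home  student
branch                 
Downtown     0      232
Main       105        0
North        0      193
South      197        0
add column student_plus_2 = t['student'] + 2:
purpose   home  student  student_plus_2
branch                                 
Downtown     0      232             234
Main       105        0               2
North        0      193             195
South      197        0               2
sum of column 'student_plus_2' → 433

433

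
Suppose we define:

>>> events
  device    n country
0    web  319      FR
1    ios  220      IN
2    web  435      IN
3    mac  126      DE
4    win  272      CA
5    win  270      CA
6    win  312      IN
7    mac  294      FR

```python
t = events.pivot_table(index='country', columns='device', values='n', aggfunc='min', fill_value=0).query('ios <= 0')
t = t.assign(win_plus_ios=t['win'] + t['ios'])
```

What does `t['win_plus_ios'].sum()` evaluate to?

pivot: rows=country, cols=device, min(n):
device   ios  mac  web  win
country                    
CA         0    0    0  270
DE         0  126    0    0
FR         0  294  319    0
IN       220    0  435  312
filter rows where ios <= 0:
device   ios  mac  web  win
country                    
CA         0    0    0  270
DE         0  126    0    0
FR         0  294  319    0
add column win_plus_ios = t['win'] + t['ios']:
device   ios  mac  web  win  win_plus_ios
country                                  
CA         0    0    0  270           270
DE         0  126    0    0             0
FR         0  294  319    0             0
Taking the sum of column 'win_plus_ios' gives 270.

270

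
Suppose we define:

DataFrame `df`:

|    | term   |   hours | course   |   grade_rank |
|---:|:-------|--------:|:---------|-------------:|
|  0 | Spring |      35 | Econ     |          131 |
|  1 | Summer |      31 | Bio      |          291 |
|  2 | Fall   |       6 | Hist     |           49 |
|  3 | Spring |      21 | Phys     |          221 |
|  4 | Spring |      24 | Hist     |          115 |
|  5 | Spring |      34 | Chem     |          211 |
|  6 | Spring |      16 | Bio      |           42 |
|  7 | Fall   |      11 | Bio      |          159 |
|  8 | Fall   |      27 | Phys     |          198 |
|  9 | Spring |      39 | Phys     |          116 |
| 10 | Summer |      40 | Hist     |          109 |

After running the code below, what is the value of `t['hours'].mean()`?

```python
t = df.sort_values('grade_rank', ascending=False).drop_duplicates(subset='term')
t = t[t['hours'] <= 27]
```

sort by grade_rank descending:
      term  hours course  grade_rank
1   Summer     31    Bio         291
3   Spring     21   Phys         221
5   Spring     34   Chem         211
8     Fall     27   Phys         198
7     Fall     11    Bio         159
0   Spring     35   Econ         131
9   Spring     39   Phys         116
4   Spring     24   Hist         115
10  Summer     40   Hist         109
2     Fall      6   Hist          49
6   Spring     16    Bio          42
drop duplicate term (keep=first):
     term  hours course  grade_rank
1  Summer     31    Bio         291
3  Spring     21   Phys         221
8    Fall     27   Phys         198
filter rows where hours <= 27:
     term  hours course  grade_rank
3  Spring     21   Phys         221
8    Fall     27   Phys         198
So mean() = 24.0.

24.0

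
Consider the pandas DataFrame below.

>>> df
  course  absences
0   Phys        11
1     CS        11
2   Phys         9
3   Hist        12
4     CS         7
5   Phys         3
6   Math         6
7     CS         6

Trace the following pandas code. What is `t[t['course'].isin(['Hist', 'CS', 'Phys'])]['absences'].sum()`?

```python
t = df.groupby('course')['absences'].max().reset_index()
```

34

group by course, max of absences:
course
CS      11
Hist    12
Math     6
Phys    11
Name: absences, dtype: int64
reset_index():
  course  absences
0     CS        11
1   Hist        12
2   Math         6
3   Phys        11
filter rows where course in ['Hist', 'CS', 'Phys']:
  course  absences
0     CS        11
1   Hist        12
3   Phys        11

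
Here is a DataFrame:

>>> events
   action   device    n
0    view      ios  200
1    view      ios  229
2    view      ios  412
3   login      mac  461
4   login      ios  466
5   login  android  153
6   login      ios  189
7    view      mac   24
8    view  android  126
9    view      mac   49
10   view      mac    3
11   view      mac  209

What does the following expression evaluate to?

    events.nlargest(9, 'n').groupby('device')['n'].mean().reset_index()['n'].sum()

773.7

take 9 rows with largest n:
   action   device    n
4   login      ios  466
3   login      mac  461
2    view      ios  412
1    view      ios  229
11   view      mac  209
0    view      ios  200
6   login      ios  189
5   login  android  153
8    view  android  126
group by device, mean of n:
device
android    139.5
ios        299.2
mac        335.0
Name: n, dtype: float64
reset_index():
    device      n
0  android  139.5
1      ios  299.2
2      mac  335.0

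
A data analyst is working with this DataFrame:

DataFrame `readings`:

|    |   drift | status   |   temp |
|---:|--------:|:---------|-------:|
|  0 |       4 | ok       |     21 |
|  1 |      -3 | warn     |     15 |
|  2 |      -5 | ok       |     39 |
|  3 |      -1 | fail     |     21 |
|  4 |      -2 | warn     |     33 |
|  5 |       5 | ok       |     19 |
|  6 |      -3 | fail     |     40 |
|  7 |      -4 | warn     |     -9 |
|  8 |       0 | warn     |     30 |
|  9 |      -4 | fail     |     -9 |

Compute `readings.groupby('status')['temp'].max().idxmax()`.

fail

group by status, max of temp:
status
fail    40
ok      39
warn    33
Name: temp, dtype: int64
So idxmax() = fail.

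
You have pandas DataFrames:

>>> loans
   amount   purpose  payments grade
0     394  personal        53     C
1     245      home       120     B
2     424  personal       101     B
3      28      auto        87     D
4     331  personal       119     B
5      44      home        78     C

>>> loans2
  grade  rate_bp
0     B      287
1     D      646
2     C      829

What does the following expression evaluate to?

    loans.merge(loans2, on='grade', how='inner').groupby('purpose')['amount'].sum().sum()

1466

merge on 'grade' (how='inner') → 6 rows:
   amount   purpose  payments grade  rate_bp
0     394  personal        53     C      829
1     245      home       120     B      287
2     424  personal       101     B      287
3      28      auto        87     D      646
4     331  personal       119     B      287
5      44      home        78     C      829
group by purpose, sum of amount:
purpose
auto          28
home         289
personal    1149
Name: amount, dtype: int64
sum of the resulting series → 1466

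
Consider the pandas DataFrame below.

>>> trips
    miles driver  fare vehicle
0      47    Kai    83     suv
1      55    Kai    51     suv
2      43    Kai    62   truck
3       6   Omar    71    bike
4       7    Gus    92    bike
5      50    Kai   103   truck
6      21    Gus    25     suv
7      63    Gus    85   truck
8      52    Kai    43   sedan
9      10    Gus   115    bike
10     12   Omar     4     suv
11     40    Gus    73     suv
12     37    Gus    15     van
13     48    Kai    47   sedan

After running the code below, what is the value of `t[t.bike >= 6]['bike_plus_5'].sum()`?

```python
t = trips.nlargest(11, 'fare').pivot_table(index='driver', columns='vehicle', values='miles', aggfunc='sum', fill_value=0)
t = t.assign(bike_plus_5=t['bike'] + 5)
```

33

take 11 rows with largest fare:
    miles driver  fare vehicle
9      10    Gus   115    bike
5      50    Kai   103   truck
4       7    Gus    92    bike
7      63    Gus    85   truck
0      47    Kai    83     suv
11     40    Gus    73     suv
3       6   Omar    71    bike
2      43    Kai    62   truck
1      55    Kai    51     suv
13     48    Kai    47   sedan
8      52    Kai    43   sedan
pivot: rows=driver, cols=vehicle, sum(miles):
vehicle  bike  sedan  suv  truck
driver                          
Gus        17      0   40     63
Kai         0    100  102     93
Omar        6      0    0      0
add column bike_plus_5 = t['bike'] + 5:
vehicle  bike  sedan  suv  truck  bike_plus_5
driver                                       
Gus        17      0   40     63           22
Kai         0    100  102     93            5
Omar        6      0    0      0           11
filter rows where bike >= 6:
vehicle  bike  sedan  suv  truck  bike_plus_5
driver                                       
Gus        17      0   40     63           22
Omar        6      0    0      0           11
Hence 33.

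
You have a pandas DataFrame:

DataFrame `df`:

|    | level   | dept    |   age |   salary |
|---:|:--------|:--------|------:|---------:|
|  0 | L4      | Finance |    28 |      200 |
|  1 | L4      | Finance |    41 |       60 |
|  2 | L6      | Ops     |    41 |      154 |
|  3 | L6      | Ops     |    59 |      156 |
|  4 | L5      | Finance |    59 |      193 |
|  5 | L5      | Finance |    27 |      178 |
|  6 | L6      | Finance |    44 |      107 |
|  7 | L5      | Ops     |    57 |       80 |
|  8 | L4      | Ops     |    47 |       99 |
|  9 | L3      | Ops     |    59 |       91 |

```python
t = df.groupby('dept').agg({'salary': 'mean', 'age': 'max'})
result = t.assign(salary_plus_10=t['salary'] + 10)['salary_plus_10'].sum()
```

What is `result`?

group by dept: mean(salary), max(age):
         salary  age
dept                
Finance   147.6   59
Ops       116.0   59
add column salary_plus_10 = t['salary'] + 10:
         salary  age  salary_plus_10
dept                                
Finance   147.6   59           157.6
Ops       116.0   59           126.0

283.6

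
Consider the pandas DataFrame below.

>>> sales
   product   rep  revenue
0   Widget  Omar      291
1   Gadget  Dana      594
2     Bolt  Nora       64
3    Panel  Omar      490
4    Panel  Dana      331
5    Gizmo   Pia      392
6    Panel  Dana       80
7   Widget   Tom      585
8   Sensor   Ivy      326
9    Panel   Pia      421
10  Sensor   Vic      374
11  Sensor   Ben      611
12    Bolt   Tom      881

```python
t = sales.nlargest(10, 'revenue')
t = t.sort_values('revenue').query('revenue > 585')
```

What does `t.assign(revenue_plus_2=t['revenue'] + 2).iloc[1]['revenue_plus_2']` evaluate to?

take 10 rows with largest revenue:
   product   rep  revenue
12    Bolt   Tom      881
11  Sensor   Ben      611
1   Gadget  Dana      594
7   Widget   Tom      585
3    Panel  Omar      490
9    Panel   Pia      421
5    Gizmo   Pia      392
10  Sensor   Vic      374
4    Panel  Dana      331
8   Sensor   Ivy      326
sort by revenue:
   product   rep  revenue
8   Sensor   Ivy      326
4    Panel  Dana      331
10  Sensor   Vic      374
5    Gizmo   Pia      392
9    Panel   Pia      421
3    Panel  Omar      490
7   Widget   Tom      585
1   Gadget  Dana      594
11  Sensor   Ben      611
12    Bolt   Tom      881
filter rows where revenue > 585:
   product   rep  revenue
1   Gadget  Dana      594
11  Sensor   Ben      611
12    Bolt   Tom      881
add column revenue_plus_2 = t['revenue'] + 2:
   product   rep  revenue  revenue_plus_2
1   Gadget  Dana      594             596
11  Sensor   Ben      611             613
12    Bolt   Tom      881             883
Then the value at position 1, column 'revenue_plus_2': 613

613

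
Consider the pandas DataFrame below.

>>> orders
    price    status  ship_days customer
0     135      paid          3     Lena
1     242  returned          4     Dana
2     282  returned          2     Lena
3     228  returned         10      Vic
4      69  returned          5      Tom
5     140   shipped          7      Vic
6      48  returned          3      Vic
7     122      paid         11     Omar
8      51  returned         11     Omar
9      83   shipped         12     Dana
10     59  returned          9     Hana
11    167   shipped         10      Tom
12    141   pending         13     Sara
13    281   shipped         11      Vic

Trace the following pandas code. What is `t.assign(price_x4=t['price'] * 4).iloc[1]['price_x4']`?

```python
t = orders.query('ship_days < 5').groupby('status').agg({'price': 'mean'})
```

filter rows where ship_days < 5:
   price    status  ship_days customer
0    135      paid          3     Lena
1    242  returned          4     Dana
2    282  returned          2     Lena
6     48  returned          3      Vic
group by status, mean of price:
               price
status              
paid      135.000000
returned  190.666667
add column price_x4 = t['price'] * 4:
               price    price_x4
status                          
paid      135.000000  540.000000
returned  190.666667  762.666667
Taking the value at position 1, column 'price_x4' gives 762.666666667.

762.666666667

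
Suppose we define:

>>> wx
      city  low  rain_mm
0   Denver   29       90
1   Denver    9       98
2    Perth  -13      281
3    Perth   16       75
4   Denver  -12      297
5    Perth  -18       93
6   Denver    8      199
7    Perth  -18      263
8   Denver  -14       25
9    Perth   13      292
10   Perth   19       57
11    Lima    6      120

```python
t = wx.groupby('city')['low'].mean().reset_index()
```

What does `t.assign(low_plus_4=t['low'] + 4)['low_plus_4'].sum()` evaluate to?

21.8333333333

group by city, mean of low:
city
Denver    4.000000
Lima      6.000000
Perth    -0.166667
Name: low, dtype: float64
reset_index():
     city       low
0  Denver  4.000000
1    Lima  6.000000
2   Perth -0.166667
add column low_plus_4 = t['low'] + 4:
     city       low  low_plus_4
0  Denver  4.000000    8.000000
1    Lima  6.000000   10.000000
2   Perth -0.166667    3.833333
Then the sum of column 'low_plus_4': 21.8333333333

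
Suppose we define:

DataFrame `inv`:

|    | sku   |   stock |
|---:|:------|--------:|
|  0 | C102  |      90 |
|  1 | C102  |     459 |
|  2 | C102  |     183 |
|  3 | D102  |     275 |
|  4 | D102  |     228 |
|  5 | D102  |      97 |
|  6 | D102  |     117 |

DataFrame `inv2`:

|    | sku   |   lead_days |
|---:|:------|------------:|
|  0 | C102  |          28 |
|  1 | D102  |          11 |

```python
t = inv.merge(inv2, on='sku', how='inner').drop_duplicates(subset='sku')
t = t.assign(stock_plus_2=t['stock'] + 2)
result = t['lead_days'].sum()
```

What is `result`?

39

merge on 'sku' (how='inner') → 7 rows:
    sku  stock  lead_days
0  C102     90         28
1  C102    459         28
2  C102    183         28
3  D102    275         11
4  D102    228         11
5  D102     97         11
6  D102    117         11
drop duplicate sku (keep=first):
    sku  stock  lead_days
0  C102     90         28
3  D102    275         11
add column stock_plus_2 = t['stock'] + 2:
    sku  stock  lead_days  stock_plus_2
0  C102     90         28            92
3  D102    275         11           277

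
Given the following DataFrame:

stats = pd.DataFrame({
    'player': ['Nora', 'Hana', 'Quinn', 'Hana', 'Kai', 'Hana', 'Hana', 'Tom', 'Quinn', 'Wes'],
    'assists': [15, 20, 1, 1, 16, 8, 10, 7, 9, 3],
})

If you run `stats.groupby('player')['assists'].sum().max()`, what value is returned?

group by player, sum of assists:
player
Hana     39
Kai      16
Nora     15
Quinn    10
Tom       7
Wes       3
Name: assists, dtype: int64
The max of the resulting series is 39.

39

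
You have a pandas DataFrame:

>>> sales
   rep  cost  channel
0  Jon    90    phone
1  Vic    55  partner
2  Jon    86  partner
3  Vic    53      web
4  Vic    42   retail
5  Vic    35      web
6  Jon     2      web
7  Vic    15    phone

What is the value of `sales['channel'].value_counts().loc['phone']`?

value_counts of channel:
channel
web        3
phone      2
partner    2
retail     1
Name: count, dtype: int64

2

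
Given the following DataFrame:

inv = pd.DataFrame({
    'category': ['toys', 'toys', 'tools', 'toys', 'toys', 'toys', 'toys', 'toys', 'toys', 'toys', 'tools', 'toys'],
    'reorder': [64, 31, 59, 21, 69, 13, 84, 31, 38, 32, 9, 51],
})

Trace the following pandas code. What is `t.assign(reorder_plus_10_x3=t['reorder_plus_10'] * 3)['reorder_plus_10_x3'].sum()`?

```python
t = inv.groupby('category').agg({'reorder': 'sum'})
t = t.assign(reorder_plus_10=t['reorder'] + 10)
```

1566

group by category, sum of reorder:
          reorder
category         
tools          68
toys          434
add column reorder_plus_10 = t['reorder'] + 10:
          reorder  reorder_plus_10
category                          
tools          68               78
toys          434              444
add column reorder_plus_10_x3 = t['reorder_plus_10'] * 3:
          reorder  reorder_plus_10  reorder_plus_10_x3
category                                              
tools          68               78                 234
toys          434              444                1332
sum of column 'reorder_plus_10_x3' → 1566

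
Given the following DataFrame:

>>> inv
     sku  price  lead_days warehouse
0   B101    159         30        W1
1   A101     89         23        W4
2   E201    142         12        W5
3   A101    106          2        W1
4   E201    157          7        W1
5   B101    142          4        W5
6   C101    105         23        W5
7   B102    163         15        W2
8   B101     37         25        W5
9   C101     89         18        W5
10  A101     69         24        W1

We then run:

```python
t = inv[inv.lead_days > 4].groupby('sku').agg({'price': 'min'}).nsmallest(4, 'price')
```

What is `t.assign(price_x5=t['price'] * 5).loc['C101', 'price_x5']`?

filter rows where lead_days > 4:
     sku  price  lead_days warehouse
0   B101    159         30        W1
1   A101     89         23        W4
2   E201    142         12        W5
4   E201    157          7        W1
6   C101    105         23        W5
7   B102    163         15        W2
8   B101     37         25        W5
9   C101     89         18        W5
10  A101     69         24        W1
group by sku, min of price:
      price
sku        
A101     69
B101     37
B102    163
C101     89
E201    142
take 4 rows with smallest price:
      price
sku        
B101     37
A101     69
C101     89
E201    142
add column price_x5 = t['price'] * 5:
      price  price_x5
sku                  
B101     37       185
A101     69       345
C101     89       445
E201    142       710

445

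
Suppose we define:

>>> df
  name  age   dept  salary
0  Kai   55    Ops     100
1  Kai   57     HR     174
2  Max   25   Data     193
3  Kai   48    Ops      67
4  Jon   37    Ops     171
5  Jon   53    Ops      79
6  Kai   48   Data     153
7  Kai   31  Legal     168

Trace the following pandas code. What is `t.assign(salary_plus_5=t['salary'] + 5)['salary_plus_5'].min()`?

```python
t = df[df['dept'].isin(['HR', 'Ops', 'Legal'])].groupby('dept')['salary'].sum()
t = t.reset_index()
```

173

filter rows where dept in ['HR', 'Ops', 'Legal']:
  name  age   dept  salary
0  Kai   55    Ops     100
1  Kai   57     HR     174
3  Kai   48    Ops      67
4  Jon   37    Ops     171
5  Jon   53    Ops      79
7  Kai   31  Legal     168
group by dept, sum of salary:
dept
HR       174
Legal    168
Ops      417
Name: salary, dtype: int64
reset_index():
    dept  salary
0     HR     174
1  Legal     168
2    Ops     417
add column salary_plus_5 = t['salary'] + 5:
    dept  salary  salary_plus_5
0     HR     174            179
1  Legal     168            173
2    Ops     417            422
Finally, min of column 'salary_plus_5' = 173.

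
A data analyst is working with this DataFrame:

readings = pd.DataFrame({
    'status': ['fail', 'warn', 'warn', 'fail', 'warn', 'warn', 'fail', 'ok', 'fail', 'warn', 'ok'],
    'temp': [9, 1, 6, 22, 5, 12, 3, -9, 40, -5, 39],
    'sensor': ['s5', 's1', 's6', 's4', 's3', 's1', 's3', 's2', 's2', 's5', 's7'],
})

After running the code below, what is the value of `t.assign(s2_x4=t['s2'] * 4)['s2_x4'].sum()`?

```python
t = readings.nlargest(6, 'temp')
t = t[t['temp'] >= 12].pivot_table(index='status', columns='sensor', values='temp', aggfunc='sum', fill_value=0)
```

take 6 rows with largest temp:
   status  temp sensor
8    fail    40     s2
10     ok    39     s7
3    fail    22     s4
5    warn    12     s1
0    fail     9     s5
2    warn     6     s6
filter rows where temp >= 12:
   status  temp sensor
8    fail    40     s2
10     ok    39     s7
3    fail    22     s4
5    warn    12     s1
pivot: rows=status, cols=sensor, sum(temp):
sensor  s1  s2  s4  s7
status                
fail     0  40  22   0
ok       0   0   0  39
warn    12   0   0   0
add column s2_x4 = t['s2'] * 4:
sensor  s1  s2  s4  s7  s2_x4
status                       
fail     0  40  22   0    160
ok       0   0   0  39      0
warn    12   0   0   0      0

160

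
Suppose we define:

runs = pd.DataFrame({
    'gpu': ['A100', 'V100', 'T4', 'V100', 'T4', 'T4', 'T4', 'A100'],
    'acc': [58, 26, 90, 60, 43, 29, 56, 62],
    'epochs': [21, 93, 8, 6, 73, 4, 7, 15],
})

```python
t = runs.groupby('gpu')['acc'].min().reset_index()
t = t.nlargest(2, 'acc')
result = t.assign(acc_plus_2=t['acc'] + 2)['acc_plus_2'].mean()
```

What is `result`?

45.5

group by gpu, min of acc:
gpu
A100    58
T4      29
V100    26
Name: acc, dtype: int64
reset_index():
    gpu  acc
0  A100   58
1    T4   29
2  V100   26
take 2 rows with largest acc:
    gpu  acc
0  A100   58
1    T4   29
add column acc_plus_2 = t['acc'] + 2:
    gpu  acc  acc_plus_2
0  A100   58          60
1    T4   29          31
mean of column 'acc_plus_2' → 45.5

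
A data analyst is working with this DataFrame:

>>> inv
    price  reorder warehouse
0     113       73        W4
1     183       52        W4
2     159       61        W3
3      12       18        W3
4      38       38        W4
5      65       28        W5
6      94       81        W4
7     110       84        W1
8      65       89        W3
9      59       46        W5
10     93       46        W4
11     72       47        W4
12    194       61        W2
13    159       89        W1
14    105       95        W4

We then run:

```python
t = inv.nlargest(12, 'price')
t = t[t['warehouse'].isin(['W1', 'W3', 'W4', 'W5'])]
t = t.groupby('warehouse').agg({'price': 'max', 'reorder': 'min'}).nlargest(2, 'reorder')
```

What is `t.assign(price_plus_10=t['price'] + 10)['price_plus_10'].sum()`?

take 12 rows with largest price:
    price  reorder warehouse
12    194       61        W2
1     183       52        W4
2     159       61        W3
13    159       89        W1
0     113       73        W4
7     110       84        W1
14    105       95        W4
6      94       81        W4
10     93       46        W4
11     72       47        W4
5      65       28        W5
8      65       89        W3
filter rows where warehouse in ['W1', 'W3', 'W4', 'W5']:
    price  reorder warehouse
1     183       52        W4
2     159       61        W3
13    159       89        W1
0     113       73        W4
7     110       84        W1
14    105       95        W4
6      94       81        W4
10     93       46        W4
11     72       47        W4
5      65       28        W5
8      65       89        W3
group by warehouse: max(price), min(reorder):
           price  reorder
warehouse                
W1           159       84
W3           159       61
W4           183       46
W5            65       28
take 2 rows with largest reorder:
           price  reorder
warehouse                
W1           159       84
W3           159       61
add column price_plus_10 = t['price'] + 10:
           price  reorder  price_plus_10
warehouse                               
W1           159       84            169
W3           159       61            169
The sum of column 'price_plus_10' is 338.

338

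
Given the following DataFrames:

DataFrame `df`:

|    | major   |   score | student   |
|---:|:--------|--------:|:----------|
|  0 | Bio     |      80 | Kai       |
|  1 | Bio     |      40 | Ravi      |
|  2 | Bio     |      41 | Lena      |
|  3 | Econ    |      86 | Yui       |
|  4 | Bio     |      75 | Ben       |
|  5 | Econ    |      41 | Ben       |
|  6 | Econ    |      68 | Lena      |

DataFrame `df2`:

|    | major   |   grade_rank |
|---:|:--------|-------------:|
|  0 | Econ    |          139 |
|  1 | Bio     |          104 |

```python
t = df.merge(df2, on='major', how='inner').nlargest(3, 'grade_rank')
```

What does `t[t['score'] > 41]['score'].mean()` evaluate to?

77.0

merge on 'major' (how='inner') → 7 rows:
  major  score student  grade_rank
0   Bio     80     Kai         104
1   Bio     40    Ravi         104
2   Bio     41    Lena         104
3  Econ     86     Yui         139
4   Bio     75     Ben         104
5  Econ     41     Ben         139
6  Econ     68    Lena         139
take 3 rows with largest grade_rank:
  major  score student  grade_rank
3  Econ     86     Yui         139
5  Econ     41     Ben         139
6  Econ     68    Lena         139
filter rows where score > 41:
  major  score student  grade_rank
3  Econ     86     Yui         139
6  Econ     68    Lena         139
So mean() = 77.0.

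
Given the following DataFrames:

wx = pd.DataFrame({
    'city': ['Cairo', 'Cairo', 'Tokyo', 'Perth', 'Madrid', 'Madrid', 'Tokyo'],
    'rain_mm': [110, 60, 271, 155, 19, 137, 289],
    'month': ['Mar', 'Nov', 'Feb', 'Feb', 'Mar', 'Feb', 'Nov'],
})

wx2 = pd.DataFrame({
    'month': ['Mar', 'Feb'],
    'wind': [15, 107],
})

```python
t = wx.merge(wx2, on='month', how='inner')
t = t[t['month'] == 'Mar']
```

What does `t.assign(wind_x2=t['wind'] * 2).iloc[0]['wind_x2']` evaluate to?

30

merge on 'month' (how='inner') → 5 rows:
     city  rain_mm month  wind
0   Cairo      110   Mar    15
1   Tokyo      271   Feb   107
2   Perth      155   Feb   107
3  Madrid       19   Mar    15
4  Madrid      137   Feb   107
filter rows where month == 'Mar':
     city  rain_mm month  wind
0   Cairo      110   Mar    15
3  Madrid       19   Mar    15
add column wind_x2 = t['wind'] * 2:
     city  rain_mm month  wind  wind_x2
0   Cairo      110   Mar    15       30
3  Madrid       19   Mar    15       30
The value at position 0, column 'wind_x2' is 30.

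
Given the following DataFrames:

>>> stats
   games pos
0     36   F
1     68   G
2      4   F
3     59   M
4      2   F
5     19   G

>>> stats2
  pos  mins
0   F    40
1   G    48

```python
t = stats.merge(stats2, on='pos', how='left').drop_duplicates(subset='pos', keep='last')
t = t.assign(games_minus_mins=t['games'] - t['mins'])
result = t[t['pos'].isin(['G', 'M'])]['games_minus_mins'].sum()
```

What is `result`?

-29.0

merge on 'pos' (how='left') → 6 rows:
   games pos  mins
0     36   F  40.0
1     68   G  48.0
2      4   F  40.0
3     59   M   NaN
4      2   F  40.0
5     19   G  48.0
drop duplicate pos (keep=last):
   games pos  mins
3     59   M   NaN
4      2   F  40.0
5     19   G  48.0
add column games_minus_mins = t['games'] - t['mins']:
   games pos  mins  games_minus_mins
3     59   M   NaN               NaN
4      2   F  40.0             -38.0
5     19   G  48.0             -29.0
filter rows where pos in ['G', 'M']:
   games pos  mins  games_minus_mins
3     59   M   NaN               NaN
5     19   G  48.0             -29.0
Reading off the sum of column 'games_minus_mins', we get -29.0.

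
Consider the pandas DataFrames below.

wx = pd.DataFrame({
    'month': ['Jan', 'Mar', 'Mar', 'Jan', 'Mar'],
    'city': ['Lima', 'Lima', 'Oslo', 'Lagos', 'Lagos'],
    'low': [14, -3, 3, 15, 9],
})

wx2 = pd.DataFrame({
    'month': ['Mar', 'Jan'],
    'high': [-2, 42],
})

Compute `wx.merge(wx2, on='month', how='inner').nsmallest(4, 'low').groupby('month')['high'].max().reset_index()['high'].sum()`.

40

merge on 'month' (how='inner') → 5 rows:
  month   city  low  high
0   Jan   Lima   14    42
1   Mar   Lima   -3    -2
2   Mar   Oslo    3    -2
3   Jan  Lagos   15    42
4   Mar  Lagos    9    -2
take 4 rows with smallest low:
  month   city  low  high
1   Mar   Lima   -3    -2
2   Mar   Oslo    3    -2
4   Mar  Lagos    9    -2
0   Jan   Lima   14    42
group by month, max of high:
month
Jan    42
Mar    -2
Name: high, dtype: int64
reset_index():
  month  high
0   Jan    42
1   Mar    -2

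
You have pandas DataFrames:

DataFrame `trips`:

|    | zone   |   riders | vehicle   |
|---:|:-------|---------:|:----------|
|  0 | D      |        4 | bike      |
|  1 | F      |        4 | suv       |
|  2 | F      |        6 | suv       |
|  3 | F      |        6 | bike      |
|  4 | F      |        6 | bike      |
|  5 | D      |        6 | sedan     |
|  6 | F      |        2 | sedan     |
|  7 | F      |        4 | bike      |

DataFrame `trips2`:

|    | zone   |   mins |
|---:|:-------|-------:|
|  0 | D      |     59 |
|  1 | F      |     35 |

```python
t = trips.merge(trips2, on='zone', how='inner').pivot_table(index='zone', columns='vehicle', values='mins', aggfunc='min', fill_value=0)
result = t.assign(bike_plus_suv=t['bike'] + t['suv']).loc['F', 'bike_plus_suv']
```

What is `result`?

70

merge on 'zone' (how='inner') → 8 rows:
  zone  riders vehicle  mins
0    D       4    bike    59
1    F       4     suv    35
2    F       6     suv    35
3    F       6    bike    35
4    F       6    bike    35
5    D       6   sedan    59
6    F       2   sedan    35
7    F       4    bike    35
pivot: rows=zone, cols=vehicle, min(mins):
vehicle  bike  sedan  suv
zone                     
D          59     59    0
F          35     35   35
add column bike_plus_suv = t['bike'] + t['suv']:
vehicle  bike  sedan  suv  bike_plus_suv
zone                                    
D          59     59    0             59
F          35     35   35             70
Hence 70.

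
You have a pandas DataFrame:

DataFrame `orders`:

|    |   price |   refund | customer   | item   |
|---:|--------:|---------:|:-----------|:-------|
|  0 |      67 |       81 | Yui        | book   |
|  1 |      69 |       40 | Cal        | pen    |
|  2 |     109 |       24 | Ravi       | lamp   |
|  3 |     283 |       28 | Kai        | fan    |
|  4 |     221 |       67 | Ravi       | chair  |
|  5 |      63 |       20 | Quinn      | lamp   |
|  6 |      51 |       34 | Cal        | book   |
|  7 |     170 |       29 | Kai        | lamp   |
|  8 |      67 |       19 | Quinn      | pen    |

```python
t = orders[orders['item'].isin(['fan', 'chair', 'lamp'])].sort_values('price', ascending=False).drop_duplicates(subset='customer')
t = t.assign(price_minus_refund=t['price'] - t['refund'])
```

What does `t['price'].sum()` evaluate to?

filter rows where item in ['fan', 'chair', 'lamp']:
   price  refund customer   item
2    109      24     Ravi   lamp
3    283      28      Kai    fan
4    221      67     Ravi  chair
5     63      20    Quinn   lamp
7    170      29      Kai   lamp
sort by price descending:
   price  refund customer   item
3    283      28      Kai    fan
4    221      67     Ravi  chair
7    170      29      Kai   lamp
2    109      24     Ravi   lamp
5     63      20    Quinn   lamp
drop duplicate customer (keep=first):
   price  refund customer   item
3    283      28      Kai    fan
4    221      67     Ravi  chair
5     63      20    Quinn   lamp
add column price_minus_refund = t['price'] - t['refund']:
   price  refund customer   item  price_minus_refund
3    283      28      Kai    fan                 255
4    221      67     Ravi  chair                 154
5     63      20    Quinn   lamp                  43

567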